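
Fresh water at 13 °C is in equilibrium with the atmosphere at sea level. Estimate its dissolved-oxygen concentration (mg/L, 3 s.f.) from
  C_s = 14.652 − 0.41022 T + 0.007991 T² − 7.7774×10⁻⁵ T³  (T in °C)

C_s = 14.652 − 0.41022×13 + 0.007991×13² − 7.7774×10⁻⁵×13³ = 10.50 mg/L.

C_s ≈ 10.5 mg/L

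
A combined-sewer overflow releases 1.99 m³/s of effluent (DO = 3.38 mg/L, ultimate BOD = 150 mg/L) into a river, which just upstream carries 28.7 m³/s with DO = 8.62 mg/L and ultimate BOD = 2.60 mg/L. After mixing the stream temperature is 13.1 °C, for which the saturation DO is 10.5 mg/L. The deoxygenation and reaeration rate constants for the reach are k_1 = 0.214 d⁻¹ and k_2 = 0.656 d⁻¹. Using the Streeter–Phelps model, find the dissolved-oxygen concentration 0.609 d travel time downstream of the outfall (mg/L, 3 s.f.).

DO ≈ 7.79 mg/L

Mixed DO = (28.7×8.62 + 1.99×3.38)/(28.7+1.99) = 254.1/30.69 = 8.280 mg/L.
Mixed L₀ = (28.7×2.60 + 1.99×150)/(30.69) = 373.1/30.69 = 12.16 mg/L.
Initial deficit D₀ = C_s − DO₀ = 10.5 − 8.280 = 2.220 mg/L.
D(0.609) = [0.214×12.16/(0.656−0.214)](e^(−0.214×0.609) − e^(−0.656×0.609)) + 2.220 e^(−0.656×0.609)
= 5.886 × (0.8778 − 0.6707) + 2.220 × 0.6707 = 2.708 mg/L.
DO = 10.5 − 2.708 = 7.792 mg/L.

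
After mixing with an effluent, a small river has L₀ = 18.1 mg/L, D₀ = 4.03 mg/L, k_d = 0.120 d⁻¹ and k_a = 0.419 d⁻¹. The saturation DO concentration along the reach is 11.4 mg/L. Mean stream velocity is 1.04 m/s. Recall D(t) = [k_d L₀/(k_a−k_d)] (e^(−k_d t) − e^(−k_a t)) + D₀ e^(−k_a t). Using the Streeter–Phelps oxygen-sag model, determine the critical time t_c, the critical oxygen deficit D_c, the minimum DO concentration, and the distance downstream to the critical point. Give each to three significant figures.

At the critical point dD/dt = 0, so k_d L₀ e^(−k_d t) = k_a D. Substituting D(t) from the Streeter–Phelps equation and solving for t gives
t_c = ln[(k_a/k_d)(1 − D₀(k_a−k_d)/(k_d L₀))] / (k_a−k_d).
Here k_a−k_d = 0.2990 d⁻¹ and 1 − D₀(k_a−k_d)/(k_d L₀) = 1 − 4.03×0.2990/(0.120×18.1) = 0.4452, so
t_c = ln(3.492 × 0.4452) / 0.2990 = 0.4412 / 0.2990 = 1.476 d.
L(t_c) = L₀ e^(−k_d t_c) = 18.1 × 0.8377 = 15.16 mg/L, and at the critical point k_a D_c = k_d L, so D_c = (0.120/0.419) × 15.16 = 4.343 mg/L.
Minimum DO = C_s − D_c = 11.4 − 4.343 = 7.057 mg/L.
x_c = v t_c = 1.04 m/s × 1.476 d × 86400 s/d = 132600 m ≈ 133 km.

t_c ≈ 1.48 d; D_c ≈ 4.34 mg/L; min DO ≈ 7.06 mg/L; x_c ≈ 133 km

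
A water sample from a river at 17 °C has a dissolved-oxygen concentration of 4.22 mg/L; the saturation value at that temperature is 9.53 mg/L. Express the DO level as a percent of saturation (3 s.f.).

% saturation = C/C_s × 100 = 4.22/9.53 × 100 = 44.3 %.

44.3 % saturation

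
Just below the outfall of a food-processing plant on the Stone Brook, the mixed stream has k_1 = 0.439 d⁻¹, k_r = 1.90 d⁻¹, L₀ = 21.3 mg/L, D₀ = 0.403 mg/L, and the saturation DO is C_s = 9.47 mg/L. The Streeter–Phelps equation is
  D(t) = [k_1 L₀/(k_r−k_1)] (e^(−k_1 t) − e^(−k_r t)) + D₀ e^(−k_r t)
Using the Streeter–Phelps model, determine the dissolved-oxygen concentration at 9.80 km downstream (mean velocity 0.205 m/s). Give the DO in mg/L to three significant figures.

DO ≈ 6.55 mg/L

Travel time t = x/v = 9.80 km / (0.205 m/s) = 9800 m / 0.205 m/s = 47800 s = 0.5533 d.
k_1 L₀/(k_r−k_1) = 0.439×21.3/(1.90−0.439) = 9.351/1.461 = 6.400 mg/L.
e^(−k_1 t) = e^(−0.439×0.5533) = 0.7844; e^(−k_r t) = e^(−1.90×0.5533) = 0.3495.
D = 6.400 × (0.7844 − 0.3495) + 0.403 × 0.3495 = 2.783 + 0.1408 = 2.924 mg/L.
DO = C_s − D = 9.47 − 2.924 = 6.546 mg/L.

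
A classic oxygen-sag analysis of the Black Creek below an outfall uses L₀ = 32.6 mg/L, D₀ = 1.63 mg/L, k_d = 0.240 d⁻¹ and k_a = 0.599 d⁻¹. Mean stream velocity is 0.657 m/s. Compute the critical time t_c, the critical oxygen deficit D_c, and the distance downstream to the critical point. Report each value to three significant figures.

t_c ≈ 2.33 d; D_c ≈ 7.46 mg/L; x_c ≈ 132 km

At the critical point dD/dt = 0, so k_d L₀ e^(−k_d t) = k_a D. Substituting D(t) from the Streeter–Phelps equation and solving for t gives
t_c = ln[(k_a/k_d)(1 − D₀(k_a−k_d)/(k_d L₀))] / (k_a−k_d).
Here k_a−k_d = 0.3590 d⁻¹ and 1 − D₀(k_a−k_d)/(k_d L₀) = 1 − 1.63×0.3590/(0.240×32.6) = 0.9252, so
t_c = ln(2.496 × 0.9252) / 0.3590 = 0.8369 / 0.3590 = 2.331 d.
L(t_c) = L₀ e^(−k_d t_c) = 32.6 × 0.5715 = 18.63 mg/L, and at the critical point k_a D_c = k_d L, so D_c = (0.240/0.599) × 18.63 = 7.465 mg/L.
x_c = v t_c = 0.657 m/s × 2.331 d × 86400 s/d = 132300 m ≈ 132 km.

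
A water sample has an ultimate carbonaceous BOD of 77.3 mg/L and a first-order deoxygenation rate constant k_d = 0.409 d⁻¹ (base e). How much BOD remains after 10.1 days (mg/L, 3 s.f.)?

L_t = L₀ e^(−k_d t) = 77.3 × e^(−0.409×10.1) = 77.3 × 0.01607 = 1.242 mg/L.

L ≈ 1.24 mg/L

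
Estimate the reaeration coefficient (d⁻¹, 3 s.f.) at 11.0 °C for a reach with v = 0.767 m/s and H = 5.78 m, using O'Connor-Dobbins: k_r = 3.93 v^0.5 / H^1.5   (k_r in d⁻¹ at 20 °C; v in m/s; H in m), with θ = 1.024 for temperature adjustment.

k_r(20) = 3.93 × 0.767^0.5 / 5.78^1.5 = 3.93 × 0.8758 / 13.90 = 0.2477 d⁻¹.
k_r(11.0) = 0.2477 × 1.024^(11.0−20) = 0.2477 × 0.8078 = 0.2001 d⁻¹.

k_r ≈ 0.200 d⁻¹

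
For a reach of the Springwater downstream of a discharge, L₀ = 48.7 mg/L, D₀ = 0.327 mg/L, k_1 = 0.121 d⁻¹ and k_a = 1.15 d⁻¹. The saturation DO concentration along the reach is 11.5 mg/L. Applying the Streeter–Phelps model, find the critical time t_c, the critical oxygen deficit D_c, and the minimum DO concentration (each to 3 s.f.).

With k_a/k_1 = 9.504 and 1 − D₀(k_a−k_1)/(k_1 L₀) = 0.9429,
t_c = ln(9.504 × 0.9429) / (1.15 − 0.121) = ln(8.961) / 1.029 = 2.193/1.029 = 2.131 d.
L(t_c) = L₀ e^(−k_1 t_c) = 48.7 × 0.7727 = 37.63 mg/L, and at the critical point k_a D_c = k_1 L, so D_c = (0.121/1.15) × 37.63 = 3.959 mg/L.
Minimum DO = C_s − D_c = 11.5 − 3.959 = 7.541 mg/L.

t_c ≈ 2.13 d; D_c ≈ 3.96 mg/L; min DO ≈ 7.54 mg/L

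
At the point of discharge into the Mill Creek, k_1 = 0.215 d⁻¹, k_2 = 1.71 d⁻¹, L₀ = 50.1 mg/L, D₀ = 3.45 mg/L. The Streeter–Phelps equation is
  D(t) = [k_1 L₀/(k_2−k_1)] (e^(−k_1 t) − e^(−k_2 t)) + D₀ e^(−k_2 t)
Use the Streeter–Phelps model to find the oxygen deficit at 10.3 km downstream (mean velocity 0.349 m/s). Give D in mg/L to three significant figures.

Travel time t = x/v = 10.3 km / (0.349 m/s) = 10300 m / 0.349 m/s = 29510 s = 0.3416 d.
k_1 L₀/(k_2−k_1) = 0.215×50.1/(1.71−0.215) = 10.77/1.495 = 7.205 mg/L.
e^(−k_1 t) = e^(−0.215×0.3416) = 0.9292; e^(−k_2 t) = e^(−1.71×0.3416) = 0.5576.
D = 7.205 × (0.9292 − 0.5576) + 3.45 × 0.5576 = 2.677 + 1.924 = 4.601 mg/L.

D ≈ 4.60 mg/L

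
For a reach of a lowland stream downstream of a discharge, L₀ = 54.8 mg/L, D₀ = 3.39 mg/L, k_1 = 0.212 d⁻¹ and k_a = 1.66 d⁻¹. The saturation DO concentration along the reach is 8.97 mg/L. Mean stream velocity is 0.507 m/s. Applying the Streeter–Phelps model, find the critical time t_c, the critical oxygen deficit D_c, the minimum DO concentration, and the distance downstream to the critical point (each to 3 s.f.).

At the critical point dD/dt = 0, so k_1 L₀ e^(−k_1 t) = k_a D. Substituting D(t) from the Streeter–Phelps equation and solving for t gives
t_c = ln[(k_a/k_1)(1 − D₀(k_a−k_1)/(k_1 L₀))] / (k_a−k_1).
Here k_a−k_1 = 1.448 d⁻¹ and 1 − D₀(k_a−k_1)/(k_1 L₀) = 1 − 3.39×1.448/(0.212×54.8) = 0.5775, so
t_c = ln(7.830 × 0.5775) / 1.448 = 1.509 / 1.448 = 1.042 d.
L(t_c) = L₀ e^(−k_1 t_c) = 54.8 × 0.8018 = 43.94 mg/L, and at the critical point k_a D_c = k_1 L, so D_c = (0.212/1.66) × 43.94 = 5.611 mg/L.
Minimum DO = C_s − D_c = 8.97 − 5.611 = 3.359 mg/L.
x_c = v t_c = 0.507 m/s × 1.042 d × 86400 s/d = 45650 m ≈ 45.6 km.

t_c ≈ 1.04 d; D_c ≈ 5.61 mg/L; min DO ≈ 3.36 mg/L; x_c ≈ 45.6 km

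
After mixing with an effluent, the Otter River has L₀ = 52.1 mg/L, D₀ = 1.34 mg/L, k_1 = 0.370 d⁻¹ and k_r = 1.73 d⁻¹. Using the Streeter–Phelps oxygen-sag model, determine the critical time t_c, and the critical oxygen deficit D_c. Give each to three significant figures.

t_c ≈ 1.06 d; D_c ≈ 7.52 mg/L

At the critical point dD/dt = 0, so k_1 L₀ e^(−k_1 t) = k_r D. Substituting D(t) from the Streeter–Phelps equation and solving for t gives
t_c = ln[(k_r/k_1)(1 − D₀(k_r−k_1)/(k_1 L₀))] / (k_r−k_1).
Here k_r−k_1 = 1.360 d⁻¹ and 1 − D₀(k_r−k_1)/(k_1 L₀) = 1 − 1.34×1.360/(0.370×52.1) = 0.9055, so
t_c = ln(4.676 × 0.9055) / 1.360 = 1.443 / 1.360 = 1.061 d.
D_c = (k_1/k_r) L₀ e^(−k_1 t_c) = (0.370/1.73) × 52.1 × e^(−0.370×1.061) = 0.2139 × 52.1 × 0.6753 = 7.525 mg/L.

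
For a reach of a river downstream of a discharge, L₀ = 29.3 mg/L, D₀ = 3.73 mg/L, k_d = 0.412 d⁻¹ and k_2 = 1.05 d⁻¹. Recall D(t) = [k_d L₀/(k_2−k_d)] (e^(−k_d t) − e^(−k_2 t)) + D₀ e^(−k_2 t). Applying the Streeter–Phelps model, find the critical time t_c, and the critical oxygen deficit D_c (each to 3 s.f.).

t_c ≈ 1.12 d; D_c ≈ 7.24 mg/L

With k_2/k_d = 2.549 and 1 − D₀(k_2−k_d)/(k_d L₀) = 0.8029,
t_c = ln(2.549 × 0.8029) / (1.05 − 0.412) = ln(2.046) / 0.6380 = 0.7160/0.6380 = 1.122 d.
L(t_c) = L₀ e^(−k_d t_c) = 29.3 × 0.6298 = 18.45 mg/L, and at the critical point k_2 D_c = k_d L, so D_c = (0.412/1.05) × 18.45 = 7.241 mg/L.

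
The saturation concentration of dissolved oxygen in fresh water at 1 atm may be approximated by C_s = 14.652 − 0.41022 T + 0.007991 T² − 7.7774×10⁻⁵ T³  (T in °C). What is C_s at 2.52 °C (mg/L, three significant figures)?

C_s ≈ 13.7 mg/L

C_s = 14.652 − 0.41022×2.52 + 0.007991×2.52² − 7.7774×10⁻⁵×2.52³ = 13.67 mg/L.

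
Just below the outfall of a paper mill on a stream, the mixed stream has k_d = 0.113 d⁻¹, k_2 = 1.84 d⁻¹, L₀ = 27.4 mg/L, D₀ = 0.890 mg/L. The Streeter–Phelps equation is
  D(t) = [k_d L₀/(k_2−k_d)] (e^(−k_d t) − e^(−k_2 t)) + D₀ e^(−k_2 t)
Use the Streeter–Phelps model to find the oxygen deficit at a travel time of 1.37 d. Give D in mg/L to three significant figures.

D ≈ 1.46 mg/L

k_d L₀/(k_2−k_d) = 0.113×27.4/(1.84−0.113) = 3.096/1.727 = 1.793 mg/L.
e^(−k_d t) = e^(−0.113×1.370) = 0.8566; e^(−k_2 t) = e^(−1.84×1.370) = 0.08040.
D = 1.793 × (0.8566 − 0.08040) + 0.890 × 0.08040 = 1.392 + 0.07155 = 1.463 mg/L.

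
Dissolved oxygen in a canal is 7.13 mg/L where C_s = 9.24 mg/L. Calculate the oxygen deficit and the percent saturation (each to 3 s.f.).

D ≈ 2.11 mg/L; 77.2 % saturation

D = C_s − C = 9.24 − 7.13 = 2.11 mg/L.
% saturation = 7.13/9.24 × 100 = 77.2 %.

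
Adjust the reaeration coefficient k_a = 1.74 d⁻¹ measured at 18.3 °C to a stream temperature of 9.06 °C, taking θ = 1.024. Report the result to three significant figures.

k_a(T₂) = k_a(T₁) · θ^(T₂−T₁) = 1.74 × 1.024^(9.06−18.3)
= 1.74 × 1.024^-9.24 = 1.74 × 0.8032 = 1.398 d⁻¹.

k_a ≈ 1.40 d⁻¹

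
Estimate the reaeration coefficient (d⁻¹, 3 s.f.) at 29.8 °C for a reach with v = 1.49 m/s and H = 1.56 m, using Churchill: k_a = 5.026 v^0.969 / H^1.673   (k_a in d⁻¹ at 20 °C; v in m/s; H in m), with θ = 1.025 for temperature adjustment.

k_a ≈ 4.48 d⁻¹

k_a(20) = 5.026 × 1.49^0.969 / 1.56^1.673 = 5.026 × 1.472 / 2.104 = 3.515 d⁻¹.
k_a(29.8) = 3.515 × 1.025^(29.8−20) = 3.515 × 1.274 = 4.478 d⁻¹.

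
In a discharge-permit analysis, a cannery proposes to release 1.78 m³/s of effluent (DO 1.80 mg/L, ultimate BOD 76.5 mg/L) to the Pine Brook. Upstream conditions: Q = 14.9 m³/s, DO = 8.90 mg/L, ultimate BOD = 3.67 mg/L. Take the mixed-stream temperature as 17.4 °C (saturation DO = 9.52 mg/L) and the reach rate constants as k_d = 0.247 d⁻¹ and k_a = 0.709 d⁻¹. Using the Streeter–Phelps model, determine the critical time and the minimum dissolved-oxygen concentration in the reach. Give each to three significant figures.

Mixed DO = (14.9×8.90 + 1.78×1.80)/(14.9+1.78) = 135.8/16.68 = 8.142 mg/L.
Mixed L₀ = (14.9×3.67 + 1.78×76.5)/(16.68) = 190.9/16.68 = 11.44 mg/L.
Initial deficit D₀ = C_s − DO₀ = 9.52 − 8.142 = 1.378 mg/L.
t_c = (1/0.4620) ln[(0.709/0.247)(1 − 1.378×0.4620/(0.247×11.44))] = 2.165 × ln(2.224) = 1.730 d.
D_c = (0.247/0.709) × 11.44 × e^(−0.247×1.730) = 0.3484 × 11.44 × 0.6522 = 2.600 mg/L.
Minimum DO = 9.52 − 2.600 = 6.920 mg/L.

t_c ≈ 1.73 d; minimum DO ≈ 6.92 mg/L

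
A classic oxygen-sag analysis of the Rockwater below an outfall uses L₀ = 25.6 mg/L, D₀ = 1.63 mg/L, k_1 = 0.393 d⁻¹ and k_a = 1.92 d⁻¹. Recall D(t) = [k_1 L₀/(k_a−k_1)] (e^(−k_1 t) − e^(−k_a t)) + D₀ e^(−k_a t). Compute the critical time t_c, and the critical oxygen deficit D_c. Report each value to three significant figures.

t_c = [1/(k_a−k_1)] ln[(k_a/k_1)(1 − D₀(k_a−k_1)/(k_1 L₀))]
= [1/(1.92−0.393)] ln[(1.92/0.393)(1 − 1.63×1.527/(0.393×25.6))]
= (1/1.527) ln[4.885 × 0.7526] = 0.6549 × ln(3.677) = 0.6549 × 1.302 = 0.8527 d.
L(t_c) = L₀ e^(−k_1 t_c) = 25.6 × 0.7153 = 18.31 mg/L, and at the critical point k_a D_c = k_1 L, so D_c = (0.393/1.92) × 18.31 = 3.748 mg/L.

t_c ≈ 0.853 d; D_c ≈ 3.75 mg/L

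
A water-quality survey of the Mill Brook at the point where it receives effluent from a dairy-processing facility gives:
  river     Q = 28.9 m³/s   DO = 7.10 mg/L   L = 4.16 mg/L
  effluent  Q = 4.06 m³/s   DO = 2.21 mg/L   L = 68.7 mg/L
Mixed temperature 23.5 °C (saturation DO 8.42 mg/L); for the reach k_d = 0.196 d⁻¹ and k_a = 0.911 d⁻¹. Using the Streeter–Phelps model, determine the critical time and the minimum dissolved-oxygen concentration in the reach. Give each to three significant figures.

t_c ≈ 0.939 d; minimum DO ≈ 6.25 mg/L

Mixed DO = (28.9×7.10 + 4.06×2.21)/(28.9+4.06) = 214.2/32.96 = 6.498 mg/L.
Mixed L₀ = (28.9×4.16 + 4.06×68.7)/(32.96) = 399.1/32.96 = 12.11 mg/L.
Initial deficit D₀ = C_s − DO₀ = 8.42 − 6.498 = 1.922 mg/L.
t_c = (1/0.7150) ln[(0.911/0.196)(1 − 1.922×0.7150/(0.196×12.11))] = 1.399 × ln(1.956) = 0.9386 d.
D_c = (0.196/0.911) × 12.11 × e^(−0.196×0.9386) = 0.2151 × 12.11 × 0.8320 = 2.168 mg/L.
Minimum DO = 8.42 − 2.168 = 6.252 mg/L.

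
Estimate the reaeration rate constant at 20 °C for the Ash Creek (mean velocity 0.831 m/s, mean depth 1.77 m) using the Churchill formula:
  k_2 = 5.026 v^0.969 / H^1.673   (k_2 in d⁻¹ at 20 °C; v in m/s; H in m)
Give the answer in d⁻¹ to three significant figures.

k_2 ≈ 1.62 d⁻¹

k_2 = 5.026 × 0.831^0.969 / 1.77^1.673 = 5.026 × 0.8358 / 2.599 = 1.616 d⁻¹.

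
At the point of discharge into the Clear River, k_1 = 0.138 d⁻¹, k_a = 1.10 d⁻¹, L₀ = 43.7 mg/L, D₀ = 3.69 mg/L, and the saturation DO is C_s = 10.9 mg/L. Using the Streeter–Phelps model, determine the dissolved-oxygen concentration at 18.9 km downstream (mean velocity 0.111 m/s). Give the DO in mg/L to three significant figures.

DO ≈ 6.42 mg/L

Travel time t = x/v = 18.9 km / (0.111 m/s) = 18900 m / 0.111 m/s = 170300 s = 1.971 d.
k_1 L₀/(k_a−k_1) = 0.138×43.7/(1.10−0.138) = 6.031/0.9620 = 6.269 mg/L.
e^(−k_1 t) = e^(−0.138×1.971) = 0.7619; e^(−k_a t) = e^(−1.10×1.971) = 0.1144.
D = 6.269 × (0.7619 − 0.1144) + 3.69 × 0.1144 = 4.059 + 0.4222 = 4.481 mg/L.
DO = C_s − D = 10.9 − 4.481 = 6.419 mg/L.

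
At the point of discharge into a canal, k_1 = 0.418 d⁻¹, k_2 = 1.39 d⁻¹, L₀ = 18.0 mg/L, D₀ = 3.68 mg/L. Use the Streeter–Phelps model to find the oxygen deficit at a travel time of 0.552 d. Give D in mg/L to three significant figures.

k_1 L₀/(k_2−k_1) = 0.418×18.0/(1.39−0.418) = 7.524/0.9720 = 7.741 mg/L.
e^(−k_1 t) = e^(−0.418×0.5520) = 0.7939; e^(−k_2 t) = e^(−1.39×0.5520) = 0.4643.
D = 7.741 × (0.7939 − 0.4643) + 3.68 × 0.4643 = 2.552 + 1.709 = 4.260 mg/L.

D ≈ 4.26 mg/L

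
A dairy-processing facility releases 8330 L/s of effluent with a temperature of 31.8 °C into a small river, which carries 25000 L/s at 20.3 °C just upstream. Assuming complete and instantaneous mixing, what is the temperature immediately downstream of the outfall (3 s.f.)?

23.2 °C

Flow-weighted mixing: C = (Q_r C_r + Q_w C_w)/(Q_r + Q_w)
= (25000×20.3 + 8330×31.8)/(25000 + 8330) = 772400/33330 = 23.17 °C.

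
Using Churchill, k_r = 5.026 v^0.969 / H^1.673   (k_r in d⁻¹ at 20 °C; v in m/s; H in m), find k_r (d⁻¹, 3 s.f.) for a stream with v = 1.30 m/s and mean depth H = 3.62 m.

k_r = 5.026 × 1.30^0.969 / 3.62^1.673 = 5.026 × 1.289 / 8.604 = 0.7532 d⁻¹.

k_r ≈ 0.753 d⁻¹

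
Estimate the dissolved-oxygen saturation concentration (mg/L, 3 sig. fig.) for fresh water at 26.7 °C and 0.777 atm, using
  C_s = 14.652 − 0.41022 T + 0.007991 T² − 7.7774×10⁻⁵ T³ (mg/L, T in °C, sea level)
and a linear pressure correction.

At sea level: C_s = 14.652 − 0.41022×26.7 + 0.007991×26.7² − 7.7774×10⁻⁵×26.7³ = 7.915 mg/L.
Pressure correction: C_s' = 7.915 × 0.777 = 6.150 mg/L.

C_s ≈ 6.15 mg/L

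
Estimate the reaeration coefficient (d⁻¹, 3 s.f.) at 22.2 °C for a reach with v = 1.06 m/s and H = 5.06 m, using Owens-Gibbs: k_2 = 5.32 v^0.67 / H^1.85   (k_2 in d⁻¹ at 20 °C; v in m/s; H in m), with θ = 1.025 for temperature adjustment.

k_2(20) = 5.32 × 1.06^0.67 / 5.06^1.85 = 5.32 × 1.040 / 20.08 = 0.2755 d⁻¹.
k_2(22.2) = 0.2755 × 1.025^(22.2−20) = 0.2755 × 1.056 = 0.2909 d⁻¹.

k_2 ≈ 0.291 d⁻¹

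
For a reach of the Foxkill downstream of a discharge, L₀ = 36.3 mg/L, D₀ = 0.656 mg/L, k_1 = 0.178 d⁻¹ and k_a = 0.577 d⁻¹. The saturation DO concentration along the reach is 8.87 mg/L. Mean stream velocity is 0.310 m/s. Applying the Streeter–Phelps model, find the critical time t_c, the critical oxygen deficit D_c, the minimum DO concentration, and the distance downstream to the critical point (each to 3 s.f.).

With k_a/k_1 = 3.242 and 1 − D₀(k_a−k_1)/(k_1 L₀) = 0.9595,
t_c = ln(3.242 × 0.9595) / (0.577 − 0.178) = ln(3.110) / 0.3990 = 1.135/0.3990 = 2.844 d.
D_c = (k_1/k_a) L₀ e^(−k_1 t_c) = (0.178/0.577) × 36.3 × e^(−0.178×2.844) = 0.3085 × 36.3 × 0.6028 = 6.750 mg/L.
Minimum DO = C_s − D_c = 8.87 − 6.750 = 2.120 mg/L.
x_c = v t_c = 0.310 m/s × 2.844 d × 86400 s/d = 76170 m ≈ 76.2 km.

t_c ≈ 2.84 d; D_c ≈ 6.75 mg/L; min DO ≈ 2.12 mg/L; x_c ≈ 76.2 km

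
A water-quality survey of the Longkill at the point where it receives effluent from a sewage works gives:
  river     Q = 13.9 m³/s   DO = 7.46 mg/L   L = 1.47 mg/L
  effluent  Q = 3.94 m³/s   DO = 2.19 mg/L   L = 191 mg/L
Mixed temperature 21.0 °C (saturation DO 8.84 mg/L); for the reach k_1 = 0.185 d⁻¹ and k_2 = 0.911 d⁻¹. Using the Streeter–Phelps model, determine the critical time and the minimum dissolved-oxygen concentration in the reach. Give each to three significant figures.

t_c ≈ 1.84 d; minimum DO ≈ 2.57 mg/L

Mixed DO = (13.9×7.46 + 3.94×2.19)/(13.9+3.94) = 112.3/17.84 = 6.296 mg/L.
Mixed L₀ = (13.9×1.47 + 3.94×191)/(17.84) = 773.0/17.84 = 43.33 mg/L.
Initial deficit D₀ = C_s − DO₀ = 8.84 − 6.296 = 2.544 mg/L.
t_c = (1/0.7260) ln[(0.911/0.185)(1 − 2.544×0.7260/(0.185×43.33))] = 1.377 × ln(3.790) = 1.835 d.
D_c = (0.185/0.911) × 43.33 × e^(−0.185×1.835) = 0.2031 × 43.33 × 0.7121 = 6.266 mg/L.
Minimum DO = 8.84 − 6.266 = 2.574 mg/L.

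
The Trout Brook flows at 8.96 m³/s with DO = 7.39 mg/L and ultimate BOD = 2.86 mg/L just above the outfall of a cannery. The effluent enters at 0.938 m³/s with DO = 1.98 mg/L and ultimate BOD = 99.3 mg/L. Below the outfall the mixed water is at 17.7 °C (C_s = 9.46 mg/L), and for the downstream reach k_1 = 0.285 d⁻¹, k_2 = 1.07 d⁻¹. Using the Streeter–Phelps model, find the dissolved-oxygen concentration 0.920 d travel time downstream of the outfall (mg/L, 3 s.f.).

DO ≈ 6.77 mg/L

Mixed DO = (8.96×7.39 + 0.938×1.98)/(8.96+0.938) = 68.07/9.898 = 6.877 mg/L.
Mixed L₀ = (8.96×2.86 + 0.938×99.3)/(9.898) = 118.8/9.898 = 12.00 mg/L.
Initial deficit D₀ = C_s − DO₀ = 9.46 − 6.877 = 2.583 mg/L.
D(0.920) = [0.285×12.00/(1.07−0.285)](e^(−0.285×0.920) − e^(−1.07×0.920)) + 2.583 e^(−1.07×0.920)
= 4.356 × (0.7694 − 0.3737) + 2.583 × 0.3737 = 2.689 mg/L.
DO = 9.46 − 2.689 = 6.771 mg/L.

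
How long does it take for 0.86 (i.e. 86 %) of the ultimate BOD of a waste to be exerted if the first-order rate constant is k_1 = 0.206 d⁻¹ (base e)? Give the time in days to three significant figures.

y/L₀ = 1 − e^(−k_1 t) = 0.86 ⇒ e^(−k_1 t) = 0.140
t = −ln(0.140) / 0.206 = 1.966 / 0.206 = 9.544 d.

t ≈ 9.54 d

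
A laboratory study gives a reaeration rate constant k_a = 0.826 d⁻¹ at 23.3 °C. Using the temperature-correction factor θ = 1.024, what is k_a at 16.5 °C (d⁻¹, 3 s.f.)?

k_a(T₂) = k_a(T₁) · θ^(T₂−T₁) = 0.826 × 1.024^(16.5−23.3)
= 0.826 × 1.024^-6.80 = 0.826 × 0.8511 = 0.7030 d⁻¹.

k_a ≈ 0.703 d⁻¹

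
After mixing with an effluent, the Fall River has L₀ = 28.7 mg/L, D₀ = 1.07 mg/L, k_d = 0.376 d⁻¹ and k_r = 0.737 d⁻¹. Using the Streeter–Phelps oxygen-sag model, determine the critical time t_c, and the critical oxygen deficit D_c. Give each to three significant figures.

t_c ≈ 1.76 d; D_c ≈ 7.55 mg/L

With k_r/k_d = 1.960 and 1 − D₀(k_r−k_d)/(k_d L₀) = 0.9642,
t_c = ln(1.960 × 0.9642) / (0.737 − 0.376) = ln(1.890) / 0.3610 = 0.6365/0.3610 = 1.763 d.
D_c = (k_d/k_r) L₀ e^(−k_d t_c) = (0.376/0.737) × 28.7 × e^(−0.376×1.763) = 0.5102 × 28.7 × 0.5153 = 7.545 mg/L.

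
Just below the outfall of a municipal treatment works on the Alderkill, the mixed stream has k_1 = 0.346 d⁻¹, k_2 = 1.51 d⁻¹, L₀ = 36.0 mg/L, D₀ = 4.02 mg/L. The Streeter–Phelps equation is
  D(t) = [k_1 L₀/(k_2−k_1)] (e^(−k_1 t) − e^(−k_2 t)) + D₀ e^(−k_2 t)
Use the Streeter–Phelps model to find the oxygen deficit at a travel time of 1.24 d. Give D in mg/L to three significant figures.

D ≈ 5.94 mg/L

k_1 L₀/(k_2−k_1) = 0.346×36.0/(1.51−0.346) = 12.46/1.164 = 10.70 mg/L.
e^(−k_1 t) = e^(−0.346×1.240) = 0.6511; e^(−k_2 t) = e^(−1.51×1.240) = 0.1538.
D = 10.70 × (0.6511 − 0.1538) + 4.02 × 0.1538 = 5.322 + 0.6181 = 5.941 mg/L.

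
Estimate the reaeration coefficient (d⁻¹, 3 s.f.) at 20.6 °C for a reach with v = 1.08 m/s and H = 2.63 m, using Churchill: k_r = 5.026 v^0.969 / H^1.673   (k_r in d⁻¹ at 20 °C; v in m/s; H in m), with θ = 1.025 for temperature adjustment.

k_r ≈ 1.09 d⁻¹

k_r(20) = 5.026 × 1.08^0.969 / 2.63^1.673 = 5.026 × 1.077 / 5.042 = 1.074 d⁻¹.
k_r(20.6) = 1.074 × 1.025^(20.6−20) = 1.074 × 1.015 = 1.090 d⁻¹.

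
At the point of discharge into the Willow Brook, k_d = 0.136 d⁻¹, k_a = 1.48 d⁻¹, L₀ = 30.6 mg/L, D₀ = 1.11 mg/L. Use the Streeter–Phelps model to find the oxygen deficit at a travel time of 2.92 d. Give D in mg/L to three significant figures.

D ≈ 2.06 mg/L

k_d L₀/(k_a−k_d) = 0.136×30.6/(1.48−0.136) = 4.162/1.344 = 3.096 mg/L.
e^(−k_d t) = e^(−0.136×2.920) = 0.6723; e^(−k_a t) = e^(−1.48×2.920) = 0.01328.
D = 3.096 × (0.6723 − 0.01328) + 1.11 × 0.01328 = 2.040 + 0.01474 = 2.055 mg/L.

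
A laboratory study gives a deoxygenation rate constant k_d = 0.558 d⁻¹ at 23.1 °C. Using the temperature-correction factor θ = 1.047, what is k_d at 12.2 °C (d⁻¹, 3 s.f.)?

k_d(T₂) = k_d(T₁) · θ^(T₂−T₁) = 0.558 × 1.047^(12.2−23.1)
= 0.558 × 1.047^-10.9 = 0.558 × 0.6062 = 0.3382 d⁻¹.

k_d ≈ 0.338 d⁻¹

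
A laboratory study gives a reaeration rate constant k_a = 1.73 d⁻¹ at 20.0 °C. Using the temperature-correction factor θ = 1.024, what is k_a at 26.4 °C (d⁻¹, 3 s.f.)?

k_a(T₂) = k_a(T₁) · θ^(T₂−T₁) = 1.73 × 1.024^(26.4−20.0)
= 1.73 × 1.024^6.40 = 1.73 × 1.164 = 2.014 d⁻¹.

k_a ≈ 2.01 d⁻¹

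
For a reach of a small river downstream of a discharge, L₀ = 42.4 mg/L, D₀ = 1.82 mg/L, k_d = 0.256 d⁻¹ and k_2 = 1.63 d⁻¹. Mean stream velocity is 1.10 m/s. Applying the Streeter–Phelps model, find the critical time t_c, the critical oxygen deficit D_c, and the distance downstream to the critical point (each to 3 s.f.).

t_c ≈ 1.16 d; D_c ≈ 4.95 mg/L; x_c ≈ 110 km

At the critical point dD/dt = 0, so k_d L₀ e^(−k_d t) = k_2 D. Substituting D(t) from the Streeter–Phelps equation and solving for t gives
t_c = ln[(k_2/k_d)(1 − D₀(k_2−k_d)/(k_d L₀))] / (k_2−k_d).
Here k_2−k_d = 1.374 d⁻¹ and 1 − D₀(k_2−k_d)/(k_d L₀) = 1 − 1.82×1.374/(0.256×42.4) = 0.7696, so
t_c = ln(6.367 × 0.7696) / 1.374 = 1.589 / 1.374 = 1.157 d.
D_c = (k_d/k_2) L₀ e^(−k_d t_c) = (0.256/1.63) × 42.4 × e^(−0.256×1.157) = 0.1571 × 42.4 × 0.7437 = 4.952 mg/L.
x_c = v t_c = 1.10 m/s × 1.157 d × 86400 s/d = 109900 m ≈ 110 km.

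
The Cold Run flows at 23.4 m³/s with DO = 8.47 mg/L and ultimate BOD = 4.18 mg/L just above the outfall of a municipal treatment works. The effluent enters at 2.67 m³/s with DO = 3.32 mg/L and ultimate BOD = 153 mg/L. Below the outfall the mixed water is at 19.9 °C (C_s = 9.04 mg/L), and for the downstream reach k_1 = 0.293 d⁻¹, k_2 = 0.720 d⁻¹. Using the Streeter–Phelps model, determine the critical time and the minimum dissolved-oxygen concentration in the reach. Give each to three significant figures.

t_c ≈ 1.90 d; minimum DO ≈ 4.52 mg/L

Mixed DO = (23.4×8.47 + 2.67×3.32)/(23.4+2.67) = 207.1/26.07 = 7.943 mg/L.
Mixed L₀ = (23.4×4.18 + 2.67×153)/(26.07) = 506.3/26.07 = 19.42 mg/L.
Initial deficit D₀ = C_s − DO₀ = 9.04 − 7.943 = 1.097 mg/L.
t_c = (1/0.4270) ln[(0.720/0.293)(1 − 1.097×0.4270/(0.293×19.42))] = 2.342 × ln(2.255) = 1.904 d.
D_c = (0.293/0.720) × 19.42 × e^(−0.293×1.904) = 0.4069 × 19.42 × 0.5724 = 4.524 mg/L.
Minimum DO = 9.04 − 4.524 = 4.516 mg/L.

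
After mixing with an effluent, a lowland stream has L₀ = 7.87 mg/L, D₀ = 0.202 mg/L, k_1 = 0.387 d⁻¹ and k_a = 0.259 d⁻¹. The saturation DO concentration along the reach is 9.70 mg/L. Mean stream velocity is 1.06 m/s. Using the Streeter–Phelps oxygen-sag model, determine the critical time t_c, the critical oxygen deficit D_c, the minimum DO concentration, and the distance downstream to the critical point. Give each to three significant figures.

At the critical point dD/dt = 0, so k_1 L₀ e^(−k_1 t) = k_a D. Substituting D(t) from the Streeter–Phelps equation and solving for t gives
t_c = ln[(k_a/k_1)(1 − D₀(k_a−k_1)/(k_1 L₀))] / (k_a−k_1).
Here k_a−k_1 = -0.1280 d⁻¹ and 1 − D₀(k_a−k_1)/(k_1 L₀) = 1 − 0.202×-0.1280/(0.387×7.87) = 1.008, so
t_c = ln(0.6693 × 1.008) / -0.1280 = -0.3931 / -0.1280 = 3.071 d.
D_c = (k_1/k_a) L₀ e^(−k_1 t_c) = (0.387/0.259) × 7.87 × e^(−0.387×3.071) = 1.494 × 7.87 × 0.3046 = 3.582 mg/L.
Minimum DO = C_s − D_c = 9.70 − 3.582 = 6.118 mg/L.
x_c = v t_c = 1.06 m/s × 3.071 d × 86400 s/d = 281300 m ≈ 281 km.

t_c ≈ 3.07 d; D_c ≈ 3.58 mg/L; min DO ≈ 6.12 mg/L; x_c ≈ 281 km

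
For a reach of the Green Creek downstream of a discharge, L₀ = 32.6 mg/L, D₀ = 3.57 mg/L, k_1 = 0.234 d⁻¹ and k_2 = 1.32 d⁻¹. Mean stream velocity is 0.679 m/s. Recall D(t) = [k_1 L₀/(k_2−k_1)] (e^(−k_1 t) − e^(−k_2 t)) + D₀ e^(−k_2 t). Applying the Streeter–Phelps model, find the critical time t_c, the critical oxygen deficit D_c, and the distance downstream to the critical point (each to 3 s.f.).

t_c ≈ 0.940 d; D_c ≈ 4.64 mg/L; x_c ≈ 55.1 km

t_c = [1/(k_2−k_1)] ln[(k_2/k_1)(1 − D₀(k_2−k_1)/(k_1 L₀))]
= [1/(1.32−0.234)] ln[(1.32/0.234)(1 − 3.57×1.086/(0.234×32.6))]
= (1/1.086) ln[5.641 × 0.4918] = 0.9208 × ln(2.774) = 0.9208 × 1.020 = 0.9395 d.
D_c = (k_1/k_2) L₀ e^(−k_1 t_c) = (0.234/1.32) × 32.6 × e^(−0.234×0.9395) = 0.1773 × 32.6 × 0.8026 = 4.639 mg/L.
x_c = v t_c = 0.679 m/s × 0.9395 d × 86400 s/d = 55120 m ≈ 55.1 km.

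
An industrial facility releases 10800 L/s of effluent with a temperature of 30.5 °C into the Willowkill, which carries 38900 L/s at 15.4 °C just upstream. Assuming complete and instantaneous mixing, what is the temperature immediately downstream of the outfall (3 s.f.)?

18.7 °C

Flow-weighted mixing: C = (Q_r C_r + Q_w C_w)/(Q_r + Q_w)
= (38900×15.4 + 10800×30.5)/(38900 + 10800) = 928500/49700 = 18.68 °C.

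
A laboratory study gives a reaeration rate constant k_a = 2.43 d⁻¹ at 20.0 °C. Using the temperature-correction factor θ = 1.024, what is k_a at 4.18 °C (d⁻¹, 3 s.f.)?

k_a(T₂) = k_a(T₁) · θ^(T₂−T₁) = 2.43 × 1.024^(4.18−20.0)
= 2.43 × 1.024^-15.8 = 2.43 × 0.6872 = 1.670 d⁻¹.

k_a ≈ 1.67 d⁻¹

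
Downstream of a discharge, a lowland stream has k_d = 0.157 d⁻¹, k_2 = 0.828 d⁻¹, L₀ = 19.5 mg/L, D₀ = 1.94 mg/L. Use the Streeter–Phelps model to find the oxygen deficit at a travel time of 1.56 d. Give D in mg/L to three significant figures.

D ≈ 2.85 mg/L

k_d L₀/(k_2−k_d) = 0.157×19.5/(0.828−0.157) = 3.062/0.6710 = 4.563 mg/L.
e^(−k_d t) = e^(−0.157×1.560) = 0.7828; e^(−k_2 t) = e^(−0.828×1.560) = 0.2748.
D = 4.563 × (0.7828 − 0.2748) + 1.94 × 0.2748 = 2.318 + 0.5331 = 2.851 mg/L.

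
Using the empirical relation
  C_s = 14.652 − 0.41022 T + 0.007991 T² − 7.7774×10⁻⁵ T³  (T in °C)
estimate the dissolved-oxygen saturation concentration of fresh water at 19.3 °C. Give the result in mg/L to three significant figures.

C_s ≈ 9.15 mg/L

C_s = 14.652 − 0.41022×19.3 + 0.007991×19.3² − 7.7774×10⁻⁵×19.3³ = 9.152 mg/L.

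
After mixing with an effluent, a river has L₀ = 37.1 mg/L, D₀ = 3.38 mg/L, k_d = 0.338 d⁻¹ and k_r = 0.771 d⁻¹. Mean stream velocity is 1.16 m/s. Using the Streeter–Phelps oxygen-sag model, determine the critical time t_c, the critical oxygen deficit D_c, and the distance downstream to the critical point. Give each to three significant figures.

With k_r/k_d = 2.281 and 1 − D₀(k_r−k_d)/(k_d L₀) = 0.8833,
t_c = ln(2.281 × 0.8833) / (0.771 − 0.338) = ln(2.015) / 0.4330 = 0.7005/0.4330 = 1.618 d.
L(t_c) = L₀ e^(−k_d t_c) = 37.1 × 0.5788 = 21.47 mg/L, and at the critical point k_r D_c = k_d L, so D_c = (0.338/0.771) × 21.47 = 9.413 mg/L.
x_c = v t_c = 1.16 m/s × 1.618 d × 86400 s/d = 162100 m ≈ 162 km.

t_c ≈ 1.62 d; D_c ≈ 9.41 mg/L; x_c ≈ 162 km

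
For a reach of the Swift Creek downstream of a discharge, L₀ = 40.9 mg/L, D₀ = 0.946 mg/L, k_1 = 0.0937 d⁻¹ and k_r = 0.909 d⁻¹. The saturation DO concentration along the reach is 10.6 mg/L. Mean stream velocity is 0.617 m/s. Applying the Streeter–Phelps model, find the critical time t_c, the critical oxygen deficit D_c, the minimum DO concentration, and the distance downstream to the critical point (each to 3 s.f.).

With k_r/k_1 = 9.701 and 1 − D₀(k_r−k_1)/(k_1 L₀) = 0.7987,
t_c = ln(9.701 × 0.7987) / (0.909 − 0.0937) = ln(7.749) / 0.8153 = 2.048/0.8153 = 2.511 d.
D_c = (k_1/k_r) L₀ e^(−k_1 t_c) = (0.0937/0.909) × 40.9 × e^(−0.0937×2.511) = 0.1031 × 40.9 × 0.7903 = 3.332 mg/L.
Minimum DO = C_s − D_c = 10.6 − 3.332 = 7.268 mg/L.
x_c = v t_c = 0.617 m/s × 2.511 d × 86400 s/d = 133900 m ≈ 134 km.

t_c ≈ 2.51 d; D_c ≈ 3.33 mg/L; min DO ≈ 7.27 mg/L; x_c ≈ 134 km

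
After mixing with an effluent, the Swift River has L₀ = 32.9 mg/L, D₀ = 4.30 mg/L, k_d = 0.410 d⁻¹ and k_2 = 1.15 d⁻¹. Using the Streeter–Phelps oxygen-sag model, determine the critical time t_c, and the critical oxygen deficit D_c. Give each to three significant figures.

t_c ≈ 1.03 d; D_c ≈ 7.69 mg/L

t_c = [1/(k_2−k_d)] ln[(k_2/k_d)(1 − D₀(k_2−k_d)/(k_d L₀))]
= [1/(1.15−0.410)] ln[(1.15/0.410)(1 − 4.30×0.7400/(0.410×32.9))]
= (1/0.7400) ln[2.805 × 0.7641] = 1.351 × ln(2.143) = 1.351 × 0.7623 = 1.030 d.
L(t_c) = L₀ e^(−k_d t_c) = 32.9 × 0.6555 = 21.57 mg/L, and at the critical point k_2 D_c = k_d L, so D_c = (0.410/1.15) × 21.57 = 7.689 mg/L.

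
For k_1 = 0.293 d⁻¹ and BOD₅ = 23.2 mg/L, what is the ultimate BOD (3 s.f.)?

L₀ ≈ 30.2 mg/L

BOD₅ = L₀(1 − e^(−5k_1)) ⇒ L₀ = BOD₅ / (1 − e^(−5×0.293))
= 23.2 / (1 − 0.2311) = 23.2 / 0.7689 = 30.17 mg/L.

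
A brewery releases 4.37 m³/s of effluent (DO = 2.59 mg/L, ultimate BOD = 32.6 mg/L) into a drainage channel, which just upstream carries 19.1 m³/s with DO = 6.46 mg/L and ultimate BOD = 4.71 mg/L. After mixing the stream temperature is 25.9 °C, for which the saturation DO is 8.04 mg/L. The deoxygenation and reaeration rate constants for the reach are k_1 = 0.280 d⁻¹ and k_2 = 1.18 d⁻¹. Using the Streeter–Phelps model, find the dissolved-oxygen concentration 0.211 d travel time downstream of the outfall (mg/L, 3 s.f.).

DO ≈ 5.74 mg/L

Mixed DO = (19.1×6.46 + 4.37×2.59)/(19.1+4.37) = 134.7/23.47 = 5.739 mg/L.
Mixed L₀ = (19.1×4.71 + 4.37×32.6)/(23.47) = 232.4/23.47 = 9.903 mg/L.
Initial deficit D₀ = C_s − DO₀ = 8.04 − 5.739 = 2.301 mg/L.
D(0.211) = [0.280×9.903/(1.18−0.280)](e^(−0.280×0.211) − e^(−1.18×0.211)) + 2.301 e^(−1.18×0.211)
= 3.081 × (0.9426 − 0.7796) + 2.301 × 0.7796 = 2.296 mg/L.
DO = 8.04 − 2.296 = 5.744 mg/L.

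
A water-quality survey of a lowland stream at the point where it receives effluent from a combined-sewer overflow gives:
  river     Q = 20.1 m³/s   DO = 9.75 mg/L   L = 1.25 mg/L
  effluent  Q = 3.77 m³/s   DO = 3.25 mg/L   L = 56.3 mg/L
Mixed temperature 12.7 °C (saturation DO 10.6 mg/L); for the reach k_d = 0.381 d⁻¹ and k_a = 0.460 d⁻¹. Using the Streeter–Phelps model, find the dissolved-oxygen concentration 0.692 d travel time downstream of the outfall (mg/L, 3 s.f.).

DO ≈ 7.27 mg/L

Mixed DO = (20.1×9.75 + 3.77×3.25)/(20.1+3.77) = 208.2/23.87 = 8.723 mg/L.
Mixed L₀ = (20.1×1.25 + 3.77×56.3)/(23.87) = 237.4/23.87 = 9.945 mg/L.
Initial deficit D₀ = C_s − DO₀ = 10.6 − 8.723 = 1.877 mg/L.
D(0.692) = [0.381×9.945/(0.460−0.381)](e^(−0.381×0.692) − e^(−0.460×0.692)) + 1.877 e^(−0.460×0.692)
= 47.96 × (0.7682 − 0.7274) + 1.877 × 0.7274 = 3.325 mg/L.
DO = 10.6 − 3.325 = 7.275 mg/L.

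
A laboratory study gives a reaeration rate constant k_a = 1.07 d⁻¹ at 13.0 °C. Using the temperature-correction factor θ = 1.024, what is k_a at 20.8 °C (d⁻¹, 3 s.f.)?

k_a ≈ 1.29 d⁻¹

k_a(T₂) = k_a(T₁) · θ^(T₂−T₁) = 1.07 × 1.024^(20.8−13.0)
= 1.07 × 1.024^7.80 = 1.07 × 1.203 = 1.287 d⁻¹.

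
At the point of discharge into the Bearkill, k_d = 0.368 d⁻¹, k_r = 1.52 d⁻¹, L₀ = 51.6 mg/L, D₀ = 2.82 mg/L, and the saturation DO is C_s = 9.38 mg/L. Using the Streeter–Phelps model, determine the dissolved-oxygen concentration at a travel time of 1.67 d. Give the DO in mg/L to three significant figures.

k_d L₀/(k_r−k_d) = 0.368×51.6/(1.52−0.368) = 18.99/1.152 = 16.48 mg/L.
e^(−k_d t) = e^(−0.368×1.670) = 0.5409; e^(−k_r t) = e^(−1.52×1.670) = 0.07899.
D = 16.48 × (0.5409 − 0.07899) + 2.82 × 0.07899 = 7.613 + 0.2228 = 7.836 mg/L.
DO = C_s − D = 9.38 − 7.836 = 1.544 mg/L.

DO ≈ 1.54 mg/L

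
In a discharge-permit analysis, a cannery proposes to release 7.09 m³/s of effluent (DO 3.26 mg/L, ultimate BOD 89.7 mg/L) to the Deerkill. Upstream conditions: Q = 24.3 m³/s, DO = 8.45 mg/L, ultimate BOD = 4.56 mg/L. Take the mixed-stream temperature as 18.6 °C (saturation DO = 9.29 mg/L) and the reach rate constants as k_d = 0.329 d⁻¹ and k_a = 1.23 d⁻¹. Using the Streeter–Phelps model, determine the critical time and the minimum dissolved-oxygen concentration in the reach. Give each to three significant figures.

Mixed DO = (24.3×8.45 + 7.09×3.26)/(24.3+7.09) = 228.4/31.39 = 7.278 mg/L.
Mixed L₀ = (24.3×4.56 + 7.09×89.7)/(31.39) = 746.8/31.39 = 23.79 mg/L.
Initial deficit D₀ = C_s − DO₀ = 9.29 − 7.278 = 2.012 mg/L.
t_c = (1/0.9010) ln[(1.23/0.329)(1 − 2.012×0.9010/(0.329×23.79))] = 1.110 × ln(2.873) = 1.171 d.
D_c = (0.329/1.23) × 23.79 × e^(−0.329×1.171) = 0.2675 × 23.79 × 0.6802 = 4.329 mg/L.
Minimum DO = 9.29 − 4.329 = 4.961 mg/L.

t_c ≈ 1.17 d; minimum DO ≈ 4.96 mg/L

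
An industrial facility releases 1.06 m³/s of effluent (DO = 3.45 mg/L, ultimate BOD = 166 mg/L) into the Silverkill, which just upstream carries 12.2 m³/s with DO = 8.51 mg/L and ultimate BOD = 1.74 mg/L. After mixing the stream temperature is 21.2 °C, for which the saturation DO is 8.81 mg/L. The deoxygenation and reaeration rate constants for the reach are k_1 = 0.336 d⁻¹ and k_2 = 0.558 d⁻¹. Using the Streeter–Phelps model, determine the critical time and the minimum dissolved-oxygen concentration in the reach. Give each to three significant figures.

t_c ≈ 2.14 d; minimum DO ≈ 4.45 mg/L

Mixed DO = (12.2×8.51 + 1.06×3.45)/(12.2+1.06) = 107.5/13.26 = 8.106 mg/L.
Mixed L₀ = (12.2×1.74 + 1.06×166)/(13.26) = 197.2/13.26 = 14.87 mg/L.
Initial deficit D₀ = C_s − DO₀ = 8.81 − 8.106 = 0.7045 mg/L.
t_c = (1/0.2220) ln[(0.558/0.336)(1 − 0.7045×0.2220/(0.336×14.87))] = 4.505 × ln(1.609) = 2.142 d.
D_c = (0.336/0.558) × 14.87 × e^(−0.336×2.142) = 0.6022 × 14.87 × 0.4869 = 4.360 mg/L.
Minimum DO = 8.81 − 4.360 = 4.450 mg/L.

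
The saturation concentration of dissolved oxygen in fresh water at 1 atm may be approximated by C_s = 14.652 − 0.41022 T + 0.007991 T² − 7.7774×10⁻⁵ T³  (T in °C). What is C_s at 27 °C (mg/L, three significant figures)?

C_s = 14.652 − 0.41022×27 + 0.007991×27² − 7.7774×10⁻⁵×27³ = 7.871 mg/L.

C_s ≈ 7.87 mg/L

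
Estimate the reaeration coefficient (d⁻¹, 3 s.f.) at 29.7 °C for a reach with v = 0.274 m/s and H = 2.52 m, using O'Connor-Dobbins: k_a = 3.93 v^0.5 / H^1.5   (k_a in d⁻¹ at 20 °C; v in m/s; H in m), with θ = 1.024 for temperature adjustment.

k_a ≈ 0.647 d⁻¹

k_a(20) = 3.93 × 0.274^0.5 / 2.52^1.5 = 3.93 × 0.5235 / 4.000 = 0.5142 d⁻¹.
k_a(29.7) = 0.5142 × 1.024^(29.7−20) = 0.5142 × 1.259 = 0.6473 d⁻¹.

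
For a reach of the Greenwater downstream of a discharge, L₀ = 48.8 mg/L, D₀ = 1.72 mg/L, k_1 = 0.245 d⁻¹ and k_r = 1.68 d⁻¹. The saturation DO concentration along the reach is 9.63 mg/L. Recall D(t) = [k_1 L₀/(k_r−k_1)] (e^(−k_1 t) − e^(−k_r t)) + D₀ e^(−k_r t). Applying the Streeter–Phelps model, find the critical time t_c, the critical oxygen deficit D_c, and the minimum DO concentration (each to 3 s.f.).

At the critical point dD/dt = 0, so k_1 L₀ e^(−k_1 t) = k_r D. Substituting D(t) from the Streeter–Phelps equation and solving for t gives
t_c = ln[(k_r/k_1)(1 − D₀(k_r−k_1)/(k_1 L₀))] / (k_r−k_1).
Here k_r−k_1 = 1.435 d⁻¹ and 1 − D₀(k_r−k_1)/(k_1 L₀) = 1 − 1.72×1.435/(0.245×48.8) = 0.7936, so
t_c = ln(6.857 × 0.7936) / 1.435 = 1.694 / 1.435 = 1.181 d.
D_c = (k_1/k_r) L₀ e^(−k_1 t_c) = (0.245/1.68) × 48.8 × e^(−0.245×1.181) = 0.1458 × 48.8 × 0.7488 = 5.329 mg/L.
Minimum DO = C_s − D_c = 9.63 − 5.329 = 4.301 mg/L.

t_c ≈ 1.18 d; D_c ≈ 5.33 mg/L; min DO ≈ 4.30 mg/L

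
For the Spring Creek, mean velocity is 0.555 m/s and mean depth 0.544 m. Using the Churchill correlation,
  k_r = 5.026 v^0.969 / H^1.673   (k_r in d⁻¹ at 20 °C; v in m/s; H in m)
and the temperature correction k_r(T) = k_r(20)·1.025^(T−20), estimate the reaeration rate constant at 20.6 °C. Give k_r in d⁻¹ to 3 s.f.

k_r ≈ 7.98 d⁻¹

k_r(20) = 5.026 × 0.555^0.969 / 0.544^1.673 = 5.026 × 0.5652 / 0.3611 = 7.867 d⁻¹.
k_r(20.6) = 7.867 × 1.025^(20.6−20) = 7.867 × 1.015 = 7.984 d⁻¹.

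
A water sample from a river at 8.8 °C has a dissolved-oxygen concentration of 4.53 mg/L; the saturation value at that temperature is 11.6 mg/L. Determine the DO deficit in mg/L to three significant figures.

D ≈ 7.07 mg/L

D = C_s − C = 11.6 − 4.53 = 7.07 mg/L.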